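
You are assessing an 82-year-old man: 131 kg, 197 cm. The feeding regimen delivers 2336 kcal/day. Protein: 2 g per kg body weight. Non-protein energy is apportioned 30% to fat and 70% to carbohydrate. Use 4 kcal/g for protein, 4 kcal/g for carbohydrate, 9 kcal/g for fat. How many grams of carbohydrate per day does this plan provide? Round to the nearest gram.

Protein = 2 × 131 = 262 g → 262 × 4 = 1048 kcal.
Non-protein calories = 2336 − 1048 = 1288 kcal.
Fat: 30% × 1288 = 386.4 kcal; carbohydrate: 901.6 kcal.
Carbohydrate: 901.6 kcal ÷ 4 kcal/g = 225.4 g.

225 g/day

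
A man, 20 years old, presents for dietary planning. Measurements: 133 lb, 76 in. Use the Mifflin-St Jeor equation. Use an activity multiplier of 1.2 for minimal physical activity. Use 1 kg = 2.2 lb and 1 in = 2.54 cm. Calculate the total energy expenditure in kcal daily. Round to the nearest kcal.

2059 kcal daily

Convert to metric: weight = 133 ÷ 2.2 = 60.4545 kg; height = 76 × 2.54 = 193.04 cm.
Mifflin-St Jeor (male): BMR = 10(60.4545) + 6.25(193.04) − 5(20) + 5 = 604.5455 + 1206.5 − 100 + 5 = 1716.0455 kcal/day.
TEE = BMR × activity factor = 1716.0455 × 1.2 = 2059.2545 kcal/day.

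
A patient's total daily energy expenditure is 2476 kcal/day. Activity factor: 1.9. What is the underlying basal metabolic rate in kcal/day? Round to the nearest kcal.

1303 kcal/day

BMR = TEE ÷ activity factor = 2476 ÷ 1.9 = 1303.1579 kcal/day.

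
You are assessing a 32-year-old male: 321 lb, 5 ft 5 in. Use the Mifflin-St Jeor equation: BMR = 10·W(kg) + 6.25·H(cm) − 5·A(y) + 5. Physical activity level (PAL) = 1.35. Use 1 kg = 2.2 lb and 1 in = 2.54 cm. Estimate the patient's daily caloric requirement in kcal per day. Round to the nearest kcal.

3154 kcal per day

Convert to metric: weight = 321 ÷ 2.2 = 145.9091 kg; height = (5×12 + 5) × 2.54 = 65 × 2.54 = 165.1 cm.
Mifflin-St Jeor (male): BMR = 10(145.9091) + 6.25(165.1) − 5(32) + 5 = 1459.0909 + 1031.875 − 160 + 5 = 2335.9659 kcal/day.
TEE = BMR × activity factor = 2335.9659 × 1.35 = 3153.554 kcal/day.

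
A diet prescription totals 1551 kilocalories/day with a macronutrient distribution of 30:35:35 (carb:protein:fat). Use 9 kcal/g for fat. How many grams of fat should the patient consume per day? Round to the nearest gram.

Fat energy = 35% × 1551 = 542.85 kcal.
At 9 kcal/g: 542.85 ÷ 9 = 60.3167 g.

60 g/day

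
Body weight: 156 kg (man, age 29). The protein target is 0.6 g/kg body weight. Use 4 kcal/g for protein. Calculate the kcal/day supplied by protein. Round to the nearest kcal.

374 kcal/day

Protein = 0.6 g/kg × 156 kg = 93.6 g/day.
Protein energy = 93.6 g × 4 kcal/g = 374.4 kcal/day.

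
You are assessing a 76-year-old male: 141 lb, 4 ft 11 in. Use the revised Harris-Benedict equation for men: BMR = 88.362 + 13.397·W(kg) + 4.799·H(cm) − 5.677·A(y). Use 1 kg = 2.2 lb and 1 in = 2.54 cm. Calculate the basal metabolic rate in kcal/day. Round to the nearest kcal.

Convert to metric: weight = 141 ÷ 2.2 = 64.0909 kg; height = (4×12 + 11) × 2.54 = 59 × 2.54 = 149.86 cm.
Harris-Benedict: BMR = 88.362 + 13.397(64.0909) + 4.799(149.86) − 5.677(76) = 1234.714 kcal/day.

1235 kcal/day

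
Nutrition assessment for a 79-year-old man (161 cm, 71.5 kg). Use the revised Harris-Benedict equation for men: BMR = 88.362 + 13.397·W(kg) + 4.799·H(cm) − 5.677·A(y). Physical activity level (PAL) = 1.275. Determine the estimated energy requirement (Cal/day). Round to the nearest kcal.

Harris-Benedict: BMR = 88.362 + 13.397(71.5) + 4.799(161) − 5.677(79) = 1370.4035 kcal/day.
TEE = BMR × activity factor = 1370.4035 × 1.275 = 1747.2645 kcal/day.

1747 Cal/day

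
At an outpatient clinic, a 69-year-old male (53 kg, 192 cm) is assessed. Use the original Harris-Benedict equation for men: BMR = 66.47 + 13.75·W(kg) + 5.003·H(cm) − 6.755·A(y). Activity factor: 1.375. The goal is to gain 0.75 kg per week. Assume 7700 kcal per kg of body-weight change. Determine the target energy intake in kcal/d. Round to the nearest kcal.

2598 kcal/d

Harris-Benedict: BMR = 66.47 + 13.75(53) + 5.003(192) − 6.755(69) = 1289.701 kcal/day.
TEE = 1289.701 × 1.375 = 1773.3389 kcal/day.
Required daily surplus = 0.75 × 7700 ÷ 7 = 825 kcal/day.
Target intake = 1773.3389 + 825 = 2598.3389 kcal/day.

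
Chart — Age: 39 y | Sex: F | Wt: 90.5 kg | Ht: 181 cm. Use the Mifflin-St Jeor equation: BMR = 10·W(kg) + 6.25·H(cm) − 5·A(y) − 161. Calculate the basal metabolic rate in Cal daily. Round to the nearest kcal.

1680 Cal daily

Mifflin-St Jeor (female): BMR = 10(90.5) + 6.25(181) − 5(39) − 161 = 905 + 1131.25 − 195 − 161 = 1680.25 kcal/day.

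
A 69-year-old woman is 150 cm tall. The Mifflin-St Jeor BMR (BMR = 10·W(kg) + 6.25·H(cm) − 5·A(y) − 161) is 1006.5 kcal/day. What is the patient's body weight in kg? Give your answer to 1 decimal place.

1006.5 = 10·W + 6.25(150) − 5(69) − 161
10·W = 1006.5 − 431.5 = 575, so W = 57.5 kg.

57.5 kg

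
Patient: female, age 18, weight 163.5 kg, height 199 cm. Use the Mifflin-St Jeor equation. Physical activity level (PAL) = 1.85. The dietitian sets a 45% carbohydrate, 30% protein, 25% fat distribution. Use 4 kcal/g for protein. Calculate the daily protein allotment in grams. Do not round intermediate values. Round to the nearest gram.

365 g/day

Mifflin-St Jeor (female): BMR = 10(163.5) + 6.25(199) − 5(18) − 161 = 1635 + 1243.75 − 90 − 161 = 2627.75 kcal/day.
TEE = 2627.75 × 1.85 = 4861.3375 kcal/day.
Protein energy = 30% × 4861.3375 = 1458.4013 kcal.
Protein = 1458.4013 ÷ 4 kcal/g = 364.6003 g.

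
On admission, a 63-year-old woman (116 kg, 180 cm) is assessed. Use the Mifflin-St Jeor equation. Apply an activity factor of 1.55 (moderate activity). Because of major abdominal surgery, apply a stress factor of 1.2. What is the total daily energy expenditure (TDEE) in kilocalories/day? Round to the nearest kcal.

3365 kilocalories/day

Mifflin-St Jeor (female): BMR = 10(116) + 6.25(180) − 5(63) − 161 = 1160 + 1125 − 315 − 161 = 1809 kcal/day.
TEE = BMR × activity factor = 1809 × 1.55 = 2803.95 kcal/day.
Apply stress factor: 2803.95 × 1.2 = 3364.74 kcal/day.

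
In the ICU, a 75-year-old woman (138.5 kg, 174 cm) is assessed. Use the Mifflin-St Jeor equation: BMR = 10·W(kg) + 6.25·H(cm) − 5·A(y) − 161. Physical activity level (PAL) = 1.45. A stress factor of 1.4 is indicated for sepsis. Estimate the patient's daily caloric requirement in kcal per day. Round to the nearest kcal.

Mifflin-St Jeor (female): BMR = 10(138.5) + 6.25(174) − 5(75) − 161 = 1385 + 1087.5 − 375 − 161 = 1936.5 kcal/day.
TEE = BMR × activity factor = 1936.5 × 1.45 = 2807.925 kcal/day.
Apply stress factor: 2807.925 × 1.4 = 3931.095 kcal/day.

3931 kcal per day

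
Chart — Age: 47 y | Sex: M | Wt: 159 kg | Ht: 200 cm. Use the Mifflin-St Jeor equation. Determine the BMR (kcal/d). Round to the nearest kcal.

2610 kcal/d

Mifflin-St Jeor (male): BMR = 10(159) + 6.25(200) − 5(47) + 5 = 1590 + 1250 − 235 + 5 = 2610 kcal/day.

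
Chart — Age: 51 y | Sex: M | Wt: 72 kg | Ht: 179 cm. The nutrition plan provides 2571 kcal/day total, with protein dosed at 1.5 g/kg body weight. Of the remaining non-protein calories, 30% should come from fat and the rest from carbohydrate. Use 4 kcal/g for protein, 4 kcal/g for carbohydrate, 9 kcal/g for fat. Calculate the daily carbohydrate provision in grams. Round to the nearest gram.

Protein = 1.5 × 72 = 108 g → 108 × 4 = 432 kcal.
Non-protein calories = 2571 − 432 = 2139 kcal.
Fat: 30% × 2139 = 641.7 kcal; carbohydrate: 1497.3 kcal.
Carbohydrate: 1497.3 kcal ÷ 4 kcal/g = 374.325 g.

374 g/day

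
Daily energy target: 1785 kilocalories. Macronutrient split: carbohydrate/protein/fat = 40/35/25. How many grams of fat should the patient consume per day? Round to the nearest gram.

50 g/day

Fat energy = 25% × 1785 = 446.25 kcal.
At 9 kcal/g: 446.25 ÷ 9 = 49.5833 g.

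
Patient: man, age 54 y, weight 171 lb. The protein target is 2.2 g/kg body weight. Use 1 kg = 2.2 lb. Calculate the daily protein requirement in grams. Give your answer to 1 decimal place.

Weight in kg = 171 ÷ 2.2 = 77.7273 kg.
Protein = 2.2 g/kg × 77.7273 kg = 171 g/day.

171.0 g/day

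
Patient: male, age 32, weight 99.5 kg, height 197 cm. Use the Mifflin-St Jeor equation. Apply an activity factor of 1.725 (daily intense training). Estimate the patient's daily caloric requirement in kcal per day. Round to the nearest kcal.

Mifflin-St Jeor (male): BMR = 10(99.5) + 6.25(197) − 5(32) + 5 = 995 + 1231.25 − 160 + 5 = 2071.25 kcal/day.
TEE = BMR × activity factor = 2071.25 × 1.725 = 3572.9063 kcal/day.

3573 kcal per day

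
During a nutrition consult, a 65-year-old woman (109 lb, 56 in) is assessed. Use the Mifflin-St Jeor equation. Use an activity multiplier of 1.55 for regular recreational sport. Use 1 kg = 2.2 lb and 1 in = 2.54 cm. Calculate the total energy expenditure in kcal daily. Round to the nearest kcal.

Convert to metric: weight = 109 ÷ 2.2 = 49.5455 kg; height = 56 × 2.54 = 142.24 cm.
Mifflin-St Jeor (female): BMR = 10(49.5455) + 6.25(142.24) − 5(65) − 161 = 495.4545 + 889 − 325 − 161 = 898.4545 kcal/day.
TEE = BMR × activity factor = 898.4545 × 1.55 = 1392.6045 kcal/day.

1393 kcal daily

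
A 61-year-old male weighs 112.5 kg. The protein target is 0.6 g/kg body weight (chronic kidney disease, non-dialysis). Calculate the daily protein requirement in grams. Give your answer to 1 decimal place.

67.5 g/day

Protein = 0.6 g/kg × 112.5 kg = 67.5 g/day.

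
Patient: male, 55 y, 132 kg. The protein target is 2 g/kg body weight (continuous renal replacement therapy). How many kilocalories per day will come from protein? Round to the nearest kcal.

1056 kcal/day

Protein = 2 g/kg × 132 kg = 264 g/day.
Protein energy = 264 g × 4 kcal/g = 1056 kcal/day.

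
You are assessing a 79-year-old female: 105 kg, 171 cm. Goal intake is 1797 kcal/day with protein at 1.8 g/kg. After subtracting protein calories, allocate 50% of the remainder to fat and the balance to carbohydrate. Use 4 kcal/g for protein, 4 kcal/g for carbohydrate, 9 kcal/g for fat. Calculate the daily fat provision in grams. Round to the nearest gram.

Protein = 1.8 × 105 = 189 g → 189 × 4 = 756 kcal.
Non-protein calories = 1797 − 756 = 1041 kcal.
Fat: 50% × 1041 = 520.5 kcal; carbohydrate: 520.5 kcal.
Fat: 520.5 kcal ÷ 9 kcal/g = 57.8333 g.

58 g/day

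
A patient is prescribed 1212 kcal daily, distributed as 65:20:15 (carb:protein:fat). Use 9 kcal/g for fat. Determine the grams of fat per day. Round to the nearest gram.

Fat energy = 15% × 1212 = 181.8 kcal.
At 9 kcal/g: 181.8 ÷ 9 = 20.2 g.

20 g/day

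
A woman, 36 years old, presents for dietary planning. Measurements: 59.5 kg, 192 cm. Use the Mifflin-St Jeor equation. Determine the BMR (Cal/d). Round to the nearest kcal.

Mifflin-St Jeor (female): BMR = 10(59.5) + 6.25(192) − 5(36) − 161 = 595 + 1200 − 180 − 161 = 1454 kcal/day.

1454 Cal/d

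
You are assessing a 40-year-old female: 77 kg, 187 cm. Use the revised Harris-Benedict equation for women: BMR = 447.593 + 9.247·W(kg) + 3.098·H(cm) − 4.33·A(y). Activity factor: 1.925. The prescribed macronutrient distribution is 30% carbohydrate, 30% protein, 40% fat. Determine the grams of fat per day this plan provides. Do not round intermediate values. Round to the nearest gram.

Harris-Benedict: BMR = 447.593 + 9.247(77) + 3.098(187) − 4.33(40) = 1565.738 kcal/day.
TEE = 1565.738 × 1.925 = 3014.0457 kcal/day.
Fat energy = 40% × 3014.0457 = 1205.6183 kcal.
Fat = 1205.6183 ÷ 9 kcal/g = 133.9576 g.

134 g/day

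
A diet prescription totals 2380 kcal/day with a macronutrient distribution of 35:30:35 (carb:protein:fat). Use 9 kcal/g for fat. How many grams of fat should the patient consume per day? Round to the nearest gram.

93 g/day

Fat energy = 35% × 2380 = 833 kcal.
At 9 kcal/g: 833 ÷ 9 = 92.5556 g.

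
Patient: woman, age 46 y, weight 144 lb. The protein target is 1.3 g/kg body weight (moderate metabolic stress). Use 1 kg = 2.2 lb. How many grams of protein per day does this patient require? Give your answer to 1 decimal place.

85.1 g/day

Weight in kg = 144 ÷ 2.2 = 65.4545 kg.
Protein = 1.3 g/kg × 65.4545 kg = 85.0909 g/day.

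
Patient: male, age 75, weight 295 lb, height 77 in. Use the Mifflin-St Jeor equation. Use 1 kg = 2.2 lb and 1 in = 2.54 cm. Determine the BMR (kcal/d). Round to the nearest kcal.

Convert to metric: weight = 295 ÷ 2.2 = 134.0909 kg; height = 77 × 2.54 = 195.58 cm.
Mifflin-St Jeor (male): BMR = 10(134.0909) + 6.25(195.58) − 5(75) + 5 = 1340.9091 + 1222.375 − 375 + 5 = 2193.2841 kcal/day.

2193 kcal/d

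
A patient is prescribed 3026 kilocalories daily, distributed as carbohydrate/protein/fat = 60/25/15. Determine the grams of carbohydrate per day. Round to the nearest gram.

454 g/day

Carbohydrate energy = 60% × 3026 = 1815.6 kcal.
At 4 kcal/g: 1815.6 ÷ 4 = 453.9 g.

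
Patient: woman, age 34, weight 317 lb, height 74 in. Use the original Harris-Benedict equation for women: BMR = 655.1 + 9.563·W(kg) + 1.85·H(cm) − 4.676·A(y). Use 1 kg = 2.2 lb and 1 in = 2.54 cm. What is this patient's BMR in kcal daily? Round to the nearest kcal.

2222 kcal daily

Convert to metric: weight = 317 ÷ 2.2 = 144.0909 kg; height = 74 × 2.54 = 187.96 cm.
Harris-Benedict: BMR = 655.1 + 9.563(144.0909) + 1.85(187.96) − 4.676(34) = 2221.7834 kcal/day.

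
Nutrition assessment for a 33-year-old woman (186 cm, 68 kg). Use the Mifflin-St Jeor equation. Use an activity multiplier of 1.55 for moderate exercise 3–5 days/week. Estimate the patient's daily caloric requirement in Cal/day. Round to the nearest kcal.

Mifflin-St Jeor (female): BMR = 10(68) + 6.25(186) − 5(33) − 161 = 680 + 1162.5 − 165 − 161 = 1516.5 kcal/day.
TEE = BMR × activity factor = 1516.5 × 1.55 = 2350.575 kcal/day.

2351 Cal/day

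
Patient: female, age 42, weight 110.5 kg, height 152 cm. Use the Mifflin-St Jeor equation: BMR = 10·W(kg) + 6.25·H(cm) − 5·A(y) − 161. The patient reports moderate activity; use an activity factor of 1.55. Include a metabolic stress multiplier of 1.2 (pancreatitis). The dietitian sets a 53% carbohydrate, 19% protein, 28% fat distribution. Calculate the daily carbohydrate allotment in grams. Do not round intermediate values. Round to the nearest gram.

415 g/day

Mifflin-St Jeor (female): BMR = 10(110.5) + 6.25(152) − 5(42) − 161 = 1105 + 950 − 210 − 161 = 1684 kcal/day.
TEE = 1684 × 1.55 = 2610.2 kcal/day.
With stress factor 1.2: 2610.2 × 1.2 = 3132.24 kcal/day.
Carbohydrate energy = 53% × 3132.24 = 1660.0872 kcal.
Carbohydrate = 1660.0872 ÷ 4 kcal/g = 415.0218 g.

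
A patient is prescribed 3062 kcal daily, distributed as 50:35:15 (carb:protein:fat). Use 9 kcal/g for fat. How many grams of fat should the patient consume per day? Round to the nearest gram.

51 g/day

Fat energy = 15% × 3062 = 459.3 kcal.
At 9 kcal/g: 459.3 ÷ 9 = 51.0333 g.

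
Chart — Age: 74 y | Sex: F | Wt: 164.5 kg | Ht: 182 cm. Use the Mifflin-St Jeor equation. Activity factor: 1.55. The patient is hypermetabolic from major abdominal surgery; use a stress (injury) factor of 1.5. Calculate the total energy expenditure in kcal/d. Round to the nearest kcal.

Mifflin-St Jeor (female): BMR = 10(164.5) + 6.25(182) − 5(74) − 161 = 1645 + 1137.5 − 370 − 161 = 2251.5 kcal/day.
TEE = BMR × activity factor = 2251.5 × 1.55 = 3489.825 kcal/day.
Apply stress factor: 3489.825 × 1.5 = 5234.7375 kcal/day.

5235 kcal/d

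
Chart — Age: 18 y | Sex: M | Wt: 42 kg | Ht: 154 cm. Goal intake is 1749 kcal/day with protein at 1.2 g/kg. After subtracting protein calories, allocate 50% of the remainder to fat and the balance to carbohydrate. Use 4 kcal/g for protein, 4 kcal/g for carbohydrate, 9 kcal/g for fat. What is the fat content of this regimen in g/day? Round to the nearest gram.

Protein = 1.2 × 42 = 50.4 g → 50.4 × 4 = 201.6 kcal.
Non-protein calories = 1749 − 201.6 = 1547.4 kcal.
Fat: 50% × 1547.4 = 773.7 kcal; carbohydrate: 773.7 kcal.
Fat: 773.7 kcal ÷ 9 kcal/g = 85.9667 g.

86 g/day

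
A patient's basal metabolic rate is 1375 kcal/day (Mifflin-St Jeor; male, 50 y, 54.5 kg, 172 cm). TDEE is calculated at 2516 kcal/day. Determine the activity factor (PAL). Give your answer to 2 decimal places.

Activity factor = TEE ÷ BMR = 2516 ÷ 1375 = 1.83.

1.83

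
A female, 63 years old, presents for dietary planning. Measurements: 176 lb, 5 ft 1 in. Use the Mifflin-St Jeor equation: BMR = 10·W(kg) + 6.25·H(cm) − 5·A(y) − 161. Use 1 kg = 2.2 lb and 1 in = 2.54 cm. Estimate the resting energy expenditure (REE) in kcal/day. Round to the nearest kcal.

Convert to metric: weight = 176 ÷ 2.2 = 80 kg; height = (5×12 + 1) × 2.54 = 61 × 2.54 = 154.94 cm.
Mifflin-St Jeor (female): BMR = 10(80) + 6.25(154.94) − 5(63) − 161 = 800 + 968.375 − 315 − 161 = 1292.375 kcal/day.

1292 kcal/day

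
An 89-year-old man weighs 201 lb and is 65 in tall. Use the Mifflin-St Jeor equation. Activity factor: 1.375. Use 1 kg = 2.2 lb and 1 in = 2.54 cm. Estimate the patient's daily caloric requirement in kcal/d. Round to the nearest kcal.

Convert to metric: weight = 201 ÷ 2.2 = 91.3636 kg; height = 65 × 2.54 = 165.1 cm.
Mifflin-St Jeor (male): BMR = 10(91.3636) + 6.25(165.1) − 5(89) + 5 = 913.6364 + 1031.875 − 445 + 5 = 1505.5114 kcal/day.
TEE = BMR × activity factor = 1505.5114 × 1.375 = 2070.0781 kcal/day.

2070 kcal/d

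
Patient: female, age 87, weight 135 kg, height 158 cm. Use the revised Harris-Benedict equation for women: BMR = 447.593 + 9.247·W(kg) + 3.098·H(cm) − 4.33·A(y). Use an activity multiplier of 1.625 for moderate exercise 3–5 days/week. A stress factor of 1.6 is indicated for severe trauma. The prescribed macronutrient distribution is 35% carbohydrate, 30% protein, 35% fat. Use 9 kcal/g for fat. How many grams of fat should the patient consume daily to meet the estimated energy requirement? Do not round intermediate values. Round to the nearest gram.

Harris-Benedict: BMR = 447.593 + 9.247(135) + 3.098(158) − 4.33(87) = 1808.712 kcal/day.
TEE = 1808.712 × 1.625 = 2939.157 kcal/day.
With stress factor 1.6: 2939.157 × 1.6 = 4702.6512 kcal/day.
Fat energy = 35% × 4702.6512 = 1645.9279 kcal.
Fat = 1645.9279 ÷ 9 kcal/g = 182.8809 g.

183 g/day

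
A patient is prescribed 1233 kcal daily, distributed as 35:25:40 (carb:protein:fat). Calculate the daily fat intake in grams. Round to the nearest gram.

55 g/day

Fat energy = 40% × 1233 = 493.2 kcal.
At 9 kcal/g: 493.2 ÷ 9 = 54.8 g.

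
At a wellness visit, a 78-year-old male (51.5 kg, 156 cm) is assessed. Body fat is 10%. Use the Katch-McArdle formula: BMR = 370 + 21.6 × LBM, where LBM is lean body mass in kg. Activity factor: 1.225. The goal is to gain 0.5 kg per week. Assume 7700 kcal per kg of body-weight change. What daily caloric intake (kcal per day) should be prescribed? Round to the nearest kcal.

LBM = 51.5 × (1 − 0.1) = 46.35 kg. Katch-McArdle: BMR = 370 + 21.6 × 46.35 = 1371.16 kcal/day.
TEE = 1371.16 × 1.225 = 1679.671 kcal/day.
Required daily surplus = 0.5 × 7700 ÷ 7 = 550 kcal/day.
Target intake = 1679.671 + 550 = 2229.671 kcal/day.

2230 kcal per day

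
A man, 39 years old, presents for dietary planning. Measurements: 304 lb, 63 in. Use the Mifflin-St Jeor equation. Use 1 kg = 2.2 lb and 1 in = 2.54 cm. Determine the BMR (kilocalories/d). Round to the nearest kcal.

2192 kilocalories/d

Convert to metric: weight = 304 ÷ 2.2 = 138.1818 kg; height = 63 × 2.54 = 160.02 cm.
Mifflin-St Jeor (male): BMR = 10(138.1818) + 6.25(160.02) − 5(39) + 5 = 1381.8182 + 1000.125 − 195 + 5 = 2191.9432 kcal/day.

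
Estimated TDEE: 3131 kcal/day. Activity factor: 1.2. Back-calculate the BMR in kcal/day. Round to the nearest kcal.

BMR = TEE ÷ activity factor = 3131 ÷ 1.2 = 2609.1667 kcal/day.

2609 kcal/day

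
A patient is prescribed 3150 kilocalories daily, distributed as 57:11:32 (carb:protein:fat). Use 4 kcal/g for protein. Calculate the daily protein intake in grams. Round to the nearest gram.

Protein energy = 11% × 3150 = 346.5 kcal.
At 4 kcal/g: 346.5 ÷ 4 = 86.625 g.

87 g/day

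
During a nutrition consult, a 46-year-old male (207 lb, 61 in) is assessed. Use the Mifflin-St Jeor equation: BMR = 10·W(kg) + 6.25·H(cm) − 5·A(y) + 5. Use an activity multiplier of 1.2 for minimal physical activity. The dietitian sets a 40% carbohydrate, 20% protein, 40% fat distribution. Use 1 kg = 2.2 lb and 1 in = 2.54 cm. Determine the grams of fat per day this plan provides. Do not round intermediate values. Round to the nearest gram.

Convert to metric: weight = 207 ÷ 2.2 = 94.0909 kg; height = 61 × 2.54 = 154.94 cm.
Mifflin-St Jeor (male): BMR = 10(94.0909) + 6.25(154.94) − 5(46) + 5 = 940.9091 + 968.375 − 230 + 5 = 1684.2841 kcal/day.
TEE = 1684.2841 × 1.2 = 2021.1409 kcal/day.
Fat energy = 40% × 2021.1409 = 808.4564 kcal.
Fat = 808.4564 ÷ 9 kcal/g = 89.8285 g.

90 g/day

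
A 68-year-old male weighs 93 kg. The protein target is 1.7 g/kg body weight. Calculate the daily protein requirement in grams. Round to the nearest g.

158 g/day

Protein = 1.7 g/kg × 93 kg = 158.1 g/day.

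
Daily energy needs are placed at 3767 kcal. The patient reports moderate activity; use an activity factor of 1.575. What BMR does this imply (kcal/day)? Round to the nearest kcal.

BMR = TEE ÷ activity factor = 3767 ÷ 1.575 = 2391.746 kcal/day.

2392 kcal/day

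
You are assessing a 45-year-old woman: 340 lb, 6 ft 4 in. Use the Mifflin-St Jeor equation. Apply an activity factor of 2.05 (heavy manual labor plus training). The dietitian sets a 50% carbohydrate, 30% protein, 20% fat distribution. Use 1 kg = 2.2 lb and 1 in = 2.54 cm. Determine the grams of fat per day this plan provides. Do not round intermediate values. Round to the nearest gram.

Convert to metric: weight = 340 ÷ 2.2 = 154.5455 kg; height = (6×12 + 4) × 2.54 = 76 × 2.54 = 193.04 cm.
Mifflin-St Jeor (female): BMR = 10(154.5455) + 6.25(193.04) − 5(45) − 161 = 1545.4545 + 1206.5 − 225 − 161 = 2365.9545 kcal/day.
TEE = 2365.9545 × 2.05 = 4850.2068 kcal/day.
Fat energy = 20% × 4850.2068 = 970.0414 kcal.
Fat = 970.0414 ÷ 9 kcal/g = 107.7824 g.

108 g/day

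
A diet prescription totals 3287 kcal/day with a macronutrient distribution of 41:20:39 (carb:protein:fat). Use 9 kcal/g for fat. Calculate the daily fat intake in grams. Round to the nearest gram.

142 g/day

Fat energy = 39% × 3287 = 1281.93 kcal.
At 9 kcal/g: 1281.93 ÷ 9 = 142.4367 g.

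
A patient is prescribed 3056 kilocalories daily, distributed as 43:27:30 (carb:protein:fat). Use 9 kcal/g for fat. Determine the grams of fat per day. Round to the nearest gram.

Fat energy = 30% × 3056 = 916.8 kcal.
At 9 kcal/g: 916.8 ÷ 9 = 101.8667 g.

102 g/day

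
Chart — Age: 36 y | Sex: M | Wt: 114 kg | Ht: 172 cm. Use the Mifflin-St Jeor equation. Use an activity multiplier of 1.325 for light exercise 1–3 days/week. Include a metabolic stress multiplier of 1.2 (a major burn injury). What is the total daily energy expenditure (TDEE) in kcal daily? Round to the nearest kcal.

Mifflin-St Jeor (male): BMR = 10(114) + 6.25(172) − 5(36) + 5 = 1140 + 1075 − 180 + 5 = 2040 kcal/day.
TEE = BMR × activity factor = 2040 × 1.325 = 2703 kcal/day.
Apply stress factor: 2703 × 1.2 = 3243.6 kcal/day.

3244 kcal daily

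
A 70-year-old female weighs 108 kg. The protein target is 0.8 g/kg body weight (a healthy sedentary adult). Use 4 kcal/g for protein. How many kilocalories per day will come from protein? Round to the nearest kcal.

346 kcal/day

Protein = 0.8 g/kg × 108 kg = 86.4 g/day.
Protein energy = 86.4 g × 4 kcal/g = 345.6 kcal/day.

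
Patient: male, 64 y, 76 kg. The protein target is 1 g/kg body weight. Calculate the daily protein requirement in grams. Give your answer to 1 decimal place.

76.0 g/day

Protein = 1 g/kg × 76 kg = 76 g/day.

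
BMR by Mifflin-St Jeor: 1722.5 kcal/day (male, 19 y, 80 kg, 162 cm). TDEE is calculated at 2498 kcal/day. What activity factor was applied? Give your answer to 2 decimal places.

Activity factor = TEE ÷ BMR = 2498 ÷ 1722.5 = 1.45.

1.45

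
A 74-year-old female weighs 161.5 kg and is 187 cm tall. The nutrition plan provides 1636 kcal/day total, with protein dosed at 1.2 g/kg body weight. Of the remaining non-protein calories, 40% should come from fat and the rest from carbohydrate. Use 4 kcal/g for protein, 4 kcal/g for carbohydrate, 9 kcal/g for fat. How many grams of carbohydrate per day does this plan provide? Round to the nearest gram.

Protein = 1.2 × 161.5 = 193.8 g → 193.8 × 4 = 775.2 kcal.
Non-protein calories = 1636 − 775.2 = 860.8 kcal.
Fat: 40% × 860.8 = 344.32 kcal; carbohydrate: 516.48 kcal.
Carbohydrate: 516.48 kcal ÷ 4 kcal/g = 129.12 g.

129 g/day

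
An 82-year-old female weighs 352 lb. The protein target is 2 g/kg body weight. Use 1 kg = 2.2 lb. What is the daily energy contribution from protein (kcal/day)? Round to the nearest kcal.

Weight in kg = 352 ÷ 2.2 = 160 kg.
Protein = 2 g/kg × 160 kg = 320 g/day.
Protein energy = 320 g × 4 kcal/g = 1280 kcal/day.

1280 kcal/day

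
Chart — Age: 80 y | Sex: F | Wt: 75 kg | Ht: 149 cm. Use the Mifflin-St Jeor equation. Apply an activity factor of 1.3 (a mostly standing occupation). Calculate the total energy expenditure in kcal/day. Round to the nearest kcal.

Mifflin-St Jeor (female): BMR = 10(75) + 6.25(149) − 5(80) − 161 = 750 + 931.25 − 400 − 161 = 1120.25 kcal/day.
TEE = BMR × activity factor = 1120.25 × 1.3 = 1456.325 kcal/day.

1456 kcal/day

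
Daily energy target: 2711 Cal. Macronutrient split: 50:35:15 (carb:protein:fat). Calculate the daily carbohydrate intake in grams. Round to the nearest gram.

Carbohydrate energy = 50% × 2711 = 1355.5 kcal.
At 4 kcal/g: 1355.5 ÷ 4 = 338.875 g.

339 g/day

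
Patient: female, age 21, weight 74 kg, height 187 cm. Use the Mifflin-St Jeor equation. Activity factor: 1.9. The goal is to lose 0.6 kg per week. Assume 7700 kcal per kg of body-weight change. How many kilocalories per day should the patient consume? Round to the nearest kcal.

2461 kilocalories per day

Mifflin-St Jeor (female): BMR = 10(74) + 6.25(187) − 5(21) − 161 = 740 + 1168.75 − 105 − 161 = 1642.75 kcal/day.
TEE = 1642.75 × 1.9 = 3121.225 kcal/day.
Required daily deficit = 0.6 × 7700 ÷ 7 = 660 kcal/day.
Target intake = 3121.225 − 660 = 2461.225 kcal/day.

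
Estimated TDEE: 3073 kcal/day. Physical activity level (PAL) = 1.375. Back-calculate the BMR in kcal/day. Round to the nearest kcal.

2235 kcal/day

BMR = TEE ÷ activity factor = 3073 ÷ 1.375 = 2234.9091 kcal/day.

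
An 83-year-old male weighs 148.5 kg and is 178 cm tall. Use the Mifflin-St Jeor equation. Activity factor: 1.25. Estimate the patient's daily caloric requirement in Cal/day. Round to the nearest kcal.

2734 Cal/day

Mifflin-St Jeor (male): BMR = 10(148.5) + 6.25(178) − 5(83) + 5 = 1485 + 1112.5 − 415 + 5 = 2187.5 kcal/day.
TEE = BMR × activity factor = 2187.5 × 1.25 = 2734.375 kcal/day.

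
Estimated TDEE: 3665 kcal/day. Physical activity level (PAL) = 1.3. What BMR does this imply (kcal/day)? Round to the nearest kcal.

2819 kcal/day

BMR = TEE ÷ activity factor = 3665 ÷ 1.3 = 2819.2308 kcal/day.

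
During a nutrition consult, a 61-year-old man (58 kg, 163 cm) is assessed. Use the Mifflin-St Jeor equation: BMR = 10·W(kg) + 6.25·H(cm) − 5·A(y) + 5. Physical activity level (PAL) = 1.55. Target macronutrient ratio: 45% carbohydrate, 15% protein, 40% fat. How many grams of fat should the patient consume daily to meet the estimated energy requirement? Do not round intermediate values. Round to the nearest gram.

Mifflin-St Jeor (male): BMR = 10(58) + 6.25(163) − 5(61) + 5 = 580 + 1018.75 − 305 + 5 = 1298.75 kcal/day.
TEE = 1298.75 × 1.55 = 2013.0625 kcal/day.
Fat energy = 40% × 2013.0625 = 805.225 kcal.
Fat = 805.225 ÷ 9 kcal/g = 89.4694 g.

89 g/day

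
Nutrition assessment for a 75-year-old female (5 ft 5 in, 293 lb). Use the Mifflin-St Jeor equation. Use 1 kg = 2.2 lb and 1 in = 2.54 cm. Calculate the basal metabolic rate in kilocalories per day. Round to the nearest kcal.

1828 kilocalories per day

Convert to metric: weight = 293 ÷ 2.2 = 133.1818 kg; height = (5×12 + 5) × 2.54 = 65 × 2.54 = 165.1 cm.
Mifflin-St Jeor (female): BMR = 10(133.1818) + 6.25(165.1) − 5(75) − 161 = 1331.8182 + 1031.875 − 375 − 161 = 1827.6932 kcal/day.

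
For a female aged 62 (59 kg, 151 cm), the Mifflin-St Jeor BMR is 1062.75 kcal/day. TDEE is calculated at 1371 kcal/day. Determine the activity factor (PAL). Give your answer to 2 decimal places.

Activity factor = TEE ÷ BMR = 1371 ÷ 1062.75 = 1.29.

1.29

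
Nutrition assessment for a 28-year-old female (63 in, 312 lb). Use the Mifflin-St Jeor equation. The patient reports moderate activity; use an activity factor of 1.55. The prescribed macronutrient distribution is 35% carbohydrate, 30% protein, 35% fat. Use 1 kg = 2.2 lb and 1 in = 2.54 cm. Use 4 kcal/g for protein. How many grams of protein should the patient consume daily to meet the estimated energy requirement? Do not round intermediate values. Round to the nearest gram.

246 g/day

Convert to metric: weight = 312 ÷ 2.2 = 141.8182 kg; height = 63 × 2.54 = 160.02 cm.
Mifflin-St Jeor (female): BMR = 10(141.8182) + 6.25(160.02) − 5(28) − 161 = 1418.1818 + 1000.125 − 140 − 161 = 2117.3068 kcal/day.
TEE = 2117.3068 × 1.55 = 3281.8256 kcal/day.
Protein energy = 30% × 3281.8256 = 984.5477 kcal.
Protein = 984.5477 ÷ 4 kcal/g = 246.1369 g.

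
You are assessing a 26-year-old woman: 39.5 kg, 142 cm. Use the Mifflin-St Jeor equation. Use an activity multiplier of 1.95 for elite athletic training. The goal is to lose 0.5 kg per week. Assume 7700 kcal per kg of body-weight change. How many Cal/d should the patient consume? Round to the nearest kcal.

Mifflin-St Jeor (female): BMR = 10(39.5) + 6.25(142) − 5(26) − 161 = 395 + 887.5 − 130 − 161 = 991.5 kcal/day.
TEE = 991.5 × 1.95 = 1933.425 kcal/day.
Required daily deficit = 0.5 × 7700 ÷ 7 = 550 kcal/day.
Target intake = 1933.425 − 550 = 1383.425 kcal/day.

1383 Cal/d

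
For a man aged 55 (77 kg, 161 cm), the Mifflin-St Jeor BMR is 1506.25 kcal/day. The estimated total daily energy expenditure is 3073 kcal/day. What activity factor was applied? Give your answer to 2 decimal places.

Activity factor = TEE ÷ BMR = 3073 ÷ 1506.25 = 2.04.

2.04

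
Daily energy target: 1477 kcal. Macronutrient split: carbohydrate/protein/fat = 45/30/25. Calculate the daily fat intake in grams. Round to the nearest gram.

Fat energy = 25% × 1477 = 369.25 kcal.
At 9 kcal/g: 369.25 ÷ 9 = 41.0278 g.

41 g/day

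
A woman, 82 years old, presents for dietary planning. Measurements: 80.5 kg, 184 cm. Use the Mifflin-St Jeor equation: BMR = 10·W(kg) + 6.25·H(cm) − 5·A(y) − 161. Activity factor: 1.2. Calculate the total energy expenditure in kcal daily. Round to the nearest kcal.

Mifflin-St Jeor (female): BMR = 10(80.5) + 6.25(184) − 5(82) − 161 = 805 + 1150 − 410 − 161 = 1384 kcal/day.
TEE = BMR × activity factor = 1384 × 1.2 = 1660.8 kcal/day.

1661 kcal daily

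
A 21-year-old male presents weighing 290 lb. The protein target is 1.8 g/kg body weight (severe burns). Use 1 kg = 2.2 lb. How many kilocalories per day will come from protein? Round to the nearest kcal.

Weight in kg = 290 ÷ 2.2 = 131.8182 kg.
Protein = 1.8 g/kg × 131.8182 kg = 237.2727 g/day.
Protein energy = 237.2727 g × 4 kcal/g = 949.0909 kcal/day.

949 kcal/day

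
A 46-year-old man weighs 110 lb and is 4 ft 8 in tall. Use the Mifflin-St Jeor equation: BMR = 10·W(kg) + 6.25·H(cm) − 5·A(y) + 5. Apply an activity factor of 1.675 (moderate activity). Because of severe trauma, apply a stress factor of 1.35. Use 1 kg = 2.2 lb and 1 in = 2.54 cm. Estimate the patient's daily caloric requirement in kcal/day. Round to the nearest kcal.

Convert to metric: weight = 110 ÷ 2.2 = 50 kg; height = (4×12 + 8) × 2.54 = 56 × 2.54 = 142.24 cm.
Mifflin-St Jeor (male): BMR = 10(50) + 6.25(142.24) − 5(46) + 5 = 500 + 889 − 230 + 5 = 1164 kcal/day.
TEE = BMR × activity factor = 1164 × 1.675 = 1949.7 kcal/day.
Apply stress factor: 1949.7 × 1.35 = 2632.095 kcal/day.

2632 kcal/day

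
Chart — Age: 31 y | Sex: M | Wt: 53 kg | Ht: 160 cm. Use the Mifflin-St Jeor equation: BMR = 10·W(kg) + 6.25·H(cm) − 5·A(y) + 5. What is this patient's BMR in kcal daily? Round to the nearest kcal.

Mifflin-St Jeor (male): BMR = 10(53) + 6.25(160) − 5(31) + 5 = 530 + 1000 − 155 + 5 = 1380 kcal/day.

1380 kcal daily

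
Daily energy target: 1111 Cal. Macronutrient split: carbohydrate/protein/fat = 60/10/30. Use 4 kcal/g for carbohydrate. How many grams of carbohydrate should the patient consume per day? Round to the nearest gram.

167 g/day

Carbohydrate energy = 60% × 1111 = 666.6 kcal.
At 4 kcal/g: 666.6 ÷ 4 = 166.65 g.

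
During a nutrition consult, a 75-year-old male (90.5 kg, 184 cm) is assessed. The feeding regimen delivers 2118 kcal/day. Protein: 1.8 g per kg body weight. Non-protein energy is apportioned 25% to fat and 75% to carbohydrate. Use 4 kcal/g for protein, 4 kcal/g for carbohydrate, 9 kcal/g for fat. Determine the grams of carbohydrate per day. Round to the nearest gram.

Protein = 1.8 × 90.5 = 162.9 g → 162.9 × 4 = 651.6 kcal.
Non-protein calories = 2118 − 651.6 = 1466.4 kcal.
Fat: 25% × 1466.4 = 366.6 kcal; carbohydrate: 1099.8 kcal.
Carbohydrate: 1099.8 kcal ÷ 4 kcal/g = 274.95 g.

275 g/day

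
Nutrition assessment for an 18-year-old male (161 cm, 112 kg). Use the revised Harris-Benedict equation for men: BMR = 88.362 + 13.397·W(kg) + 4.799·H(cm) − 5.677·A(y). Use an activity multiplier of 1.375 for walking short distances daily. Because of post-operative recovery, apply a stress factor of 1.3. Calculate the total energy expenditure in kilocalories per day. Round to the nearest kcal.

4038 kilocalories per day

Harris-Benedict: BMR = 88.362 + 13.397(112) + 4.799(161) − 5.677(18) = 2259.279 kcal/day.
TEE = BMR × activity factor = 2259.279 × 1.375 = 3106.5086 kcal/day.
Apply stress factor: 3106.5086 × 1.3 = 4038.4612 kcal/day.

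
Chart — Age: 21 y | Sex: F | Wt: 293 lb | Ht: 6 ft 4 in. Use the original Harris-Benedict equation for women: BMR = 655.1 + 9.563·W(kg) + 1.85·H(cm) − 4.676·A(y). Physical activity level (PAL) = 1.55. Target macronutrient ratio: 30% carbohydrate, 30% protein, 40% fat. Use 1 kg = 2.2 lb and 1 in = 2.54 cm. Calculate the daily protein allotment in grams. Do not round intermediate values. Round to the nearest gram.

254 g/day

Convert to metric: weight = 293 ÷ 2.2 = 133.1818 kg; height = (6×12 + 4) × 2.54 = 76 × 2.54 = 193.04 cm.
Harris-Benedict: BMR = 655.1 + 9.563(133.1818) + 1.85(193.04) − 4.676(21) = 2187.6457 kcal/day.
TEE = 2187.6457 × 1.55 = 3390.8509 kcal/day.
Protein energy = 30% × 3390.8509 = 1017.2553 kcal.
Protein = 1017.2553 ÷ 4 kcal/g = 254.3138 g.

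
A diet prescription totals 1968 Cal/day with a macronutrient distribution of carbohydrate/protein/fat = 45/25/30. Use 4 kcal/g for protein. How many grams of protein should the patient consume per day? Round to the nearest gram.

Protein energy = 25% × 1968 = 492 kcal.
At 4 kcal/g: 492 ÷ 4 = 123 g.

123 g/day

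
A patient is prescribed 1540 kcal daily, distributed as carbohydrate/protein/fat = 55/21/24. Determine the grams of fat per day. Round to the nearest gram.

41 g/day

Fat energy = 24% × 1540 = 369.6 kcal.
At 9 kcal/g: 369.6 ÷ 9 = 41.0667 g.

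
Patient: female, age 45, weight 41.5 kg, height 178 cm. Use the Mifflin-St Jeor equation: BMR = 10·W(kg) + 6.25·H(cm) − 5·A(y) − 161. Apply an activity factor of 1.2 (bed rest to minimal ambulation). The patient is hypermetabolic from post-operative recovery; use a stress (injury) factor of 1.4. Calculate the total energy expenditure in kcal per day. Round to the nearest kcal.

Mifflin-St Jeor (female): BMR = 10(41.5) + 6.25(178) − 5(45) − 161 = 415 + 1112.5 − 225 − 161 = 1141.5 kcal/day.
TEE = BMR × activity factor = 1141.5 × 1.2 = 1369.8 kcal/day.
Apply stress factor: 1369.8 × 1.4 = 1917.72 kcal/day.

1918 kcal per day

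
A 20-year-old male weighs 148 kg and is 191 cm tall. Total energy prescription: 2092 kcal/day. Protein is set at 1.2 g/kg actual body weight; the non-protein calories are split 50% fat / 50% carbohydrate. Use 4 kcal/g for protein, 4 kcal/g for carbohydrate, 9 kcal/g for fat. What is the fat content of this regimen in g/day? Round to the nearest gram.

Protein = 1.2 × 148 = 177.6 g → 177.6 × 4 = 710.4 kcal.
Non-protein calories = 2092 − 710.4 = 1381.6 kcal.
Fat: 50% × 1381.6 = 690.8 kcal; carbohydrate: 690.8 kcal.
Fat: 690.8 kcal ÷ 9 kcal/g = 76.7556 g.

77 g/day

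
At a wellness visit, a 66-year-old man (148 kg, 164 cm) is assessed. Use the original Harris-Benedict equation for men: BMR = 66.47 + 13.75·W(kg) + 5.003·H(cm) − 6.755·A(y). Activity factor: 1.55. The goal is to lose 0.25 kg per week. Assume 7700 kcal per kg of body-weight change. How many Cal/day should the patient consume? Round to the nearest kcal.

3563 Cal/day

Harris-Benedict: BMR = 66.47 + 13.75(148) + 5.003(164) − 6.755(66) = 2476.132 kcal/day.
TEE = 2476.132 × 1.55 = 3838.0046 kcal/day.
Required daily deficit = 0.25 × 7700 ÷ 7 = 275 kcal/day.
Target intake = 3838.0046 − 275 = 3563.0046 kcal/day.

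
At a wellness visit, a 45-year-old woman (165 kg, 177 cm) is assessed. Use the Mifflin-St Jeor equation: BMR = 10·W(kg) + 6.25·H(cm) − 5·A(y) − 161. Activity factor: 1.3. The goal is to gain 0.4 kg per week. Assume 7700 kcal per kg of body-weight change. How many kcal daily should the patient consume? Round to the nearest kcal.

3521 kcal daily

Mifflin-St Jeor (female): BMR = 10(165) + 6.25(177) − 5(45) − 161 = 1650 + 1106.25 − 225 − 161 = 2370.25 kcal/day.
TEE = 2370.25 × 1.3 = 3081.325 kcal/day.
Required daily surplus = 0.4 × 7700 ÷ 7 = 440 kcal/day.
Target intake = 3081.325 + 440 = 3521.325 kcal/day.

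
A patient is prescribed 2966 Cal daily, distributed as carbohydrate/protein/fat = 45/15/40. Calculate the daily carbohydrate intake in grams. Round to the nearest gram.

Carbohydrate energy = 45% × 2966 = 1334.7 kcal.
At 4 kcal/g: 1334.7 ÷ 4 = 333.675 g.

334 g/day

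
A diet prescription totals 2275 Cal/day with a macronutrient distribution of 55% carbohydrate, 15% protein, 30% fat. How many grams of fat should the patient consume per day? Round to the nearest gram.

Fat energy = 30% × 2275 = 682.5 kcal.
At 9 kcal/g: 682.5 ÷ 9 = 75.8333 g.

76 g/day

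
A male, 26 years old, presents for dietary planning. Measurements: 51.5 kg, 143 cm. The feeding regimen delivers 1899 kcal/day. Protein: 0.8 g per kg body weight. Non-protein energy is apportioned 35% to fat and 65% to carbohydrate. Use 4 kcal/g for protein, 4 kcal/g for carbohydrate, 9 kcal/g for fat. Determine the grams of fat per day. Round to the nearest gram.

Protein = 0.8 × 51.5 = 41.2 g → 41.2 × 4 = 164.8 kcal.
Non-protein calories = 1899 − 164.8 = 1734.2 kcal.
Fat: 35% × 1734.2 = 606.97 kcal; carbohydrate: 1127.23 kcal.
Fat: 606.97 kcal ÷ 9 kcal/g = 67.4411 g.

67 g/day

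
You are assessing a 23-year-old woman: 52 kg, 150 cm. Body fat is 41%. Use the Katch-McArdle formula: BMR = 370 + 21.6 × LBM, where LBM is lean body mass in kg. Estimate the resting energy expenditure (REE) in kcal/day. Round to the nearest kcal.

1033 kcal/day

LBM = 52 × (1 − 0.41) = 30.68 kg. Katch-McArdle: BMR = 370 + 21.6 × 30.68 = 1032.688 kcal/day.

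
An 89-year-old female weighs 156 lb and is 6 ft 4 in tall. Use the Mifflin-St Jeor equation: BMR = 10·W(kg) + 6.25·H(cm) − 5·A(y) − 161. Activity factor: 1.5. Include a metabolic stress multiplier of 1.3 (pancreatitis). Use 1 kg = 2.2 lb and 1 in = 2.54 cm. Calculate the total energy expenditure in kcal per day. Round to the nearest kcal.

2554 kcal per day

Convert to metric: weight = 156 ÷ 2.2 = 70.9091 kg; height = (6×12 + 4) × 2.54 = 76 × 2.54 = 193.04 cm.
Mifflin-St Jeor (female): BMR = 10(70.9091) + 6.25(193.04) − 5(89) − 161 = 709.0909 + 1206.5 − 445 − 161 = 1309.5909 kcal/day.
TEE = BMR × activity factor = 1309.5909 × 1.5 = 1964.3864 kcal/day.
Apply stress factor: 1964.3864 × 1.3 = 2553.7023 kcal/day.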